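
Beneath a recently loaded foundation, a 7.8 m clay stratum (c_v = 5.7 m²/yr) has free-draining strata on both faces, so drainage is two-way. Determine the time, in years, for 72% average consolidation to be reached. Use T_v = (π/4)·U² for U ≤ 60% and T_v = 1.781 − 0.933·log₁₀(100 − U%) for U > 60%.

t ≈ 1.15 years

Drainage path length: H_d = H/2 = 3.9 m (double drainage).
U > 60%: T_v = 1.781 − 0.933·log₁₀(100 − 72) = 0.4308.
t = T_v·H_d²/c_v = 0.4308×3.9²/5.7 = 1.15 years.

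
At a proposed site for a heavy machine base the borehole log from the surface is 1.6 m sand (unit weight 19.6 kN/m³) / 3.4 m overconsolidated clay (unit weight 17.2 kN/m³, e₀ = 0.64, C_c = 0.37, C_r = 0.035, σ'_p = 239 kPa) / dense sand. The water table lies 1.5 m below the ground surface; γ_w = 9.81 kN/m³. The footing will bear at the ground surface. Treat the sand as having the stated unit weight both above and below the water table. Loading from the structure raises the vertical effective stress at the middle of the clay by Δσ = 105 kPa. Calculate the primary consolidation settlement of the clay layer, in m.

Mid-depth of clay below the ground surface: z = 1.6 + 3.4/2 = 3.3 m.
Total vertical stress at mid-clay: σ_v = 19.6×1.6 + 17.2×1.7 = 60.6 kPa.
Pore pressure: u = 9.81×(3.3 − 1.5) = 17.658 kPa.
Initial effective stress: σ'_0 = σ_v − u = 60.6 − 17.658 = 42.942 kPa.
Final effective stress: σ'_f = 42.942 + 105 = 147.94 kPa.
σ'_f = 147.94 ≤ σ'_p = 239 kPa, so the clay remains overconsolidated and only the recompression index applies:
S_c = C_r·H/(1+e₀)·log₁₀(σ'_f/σ'_0) = 0.035×3.4/1.64×log₁₀(147.94/42.942)
    = 0.072562 × 0.5372 = 0.03898 m

S_c ≈ 0.039 m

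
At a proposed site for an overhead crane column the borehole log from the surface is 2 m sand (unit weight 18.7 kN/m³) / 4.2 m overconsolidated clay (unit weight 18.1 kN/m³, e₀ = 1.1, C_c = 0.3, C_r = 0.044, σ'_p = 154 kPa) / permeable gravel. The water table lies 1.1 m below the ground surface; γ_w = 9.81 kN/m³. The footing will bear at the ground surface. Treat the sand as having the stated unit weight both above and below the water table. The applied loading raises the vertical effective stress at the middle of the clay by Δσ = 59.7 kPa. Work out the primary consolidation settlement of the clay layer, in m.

S_c ≈ 0.0318 m

Mid-depth of clay below the ground surface: z = 2 + 4.2/2 = 4.1 m.
Total vertical stress at mid-clay: σ_v = 18.7×2 + 18.1×2.1 = 75.41 kPa.
Pore pressure: u = 9.81×(4.1 − 1.1) = 29.43 kPa.
Initial effective stress: σ'_0 = σ_v − u = 75.41 − 29.43 = 45.98 kPa.
Final effective stress: σ'_f = 45.98 + 59.7 = 105.68 kPa.
σ'_f = 105.68 ≤ σ'_p = 154 kPa, so the clay remains overconsolidated and only the recompression index applies:
S_c = C_r·H/(1+e₀)·log₁₀(σ'_f/σ'_0) = 0.044×4.2/2.1×log₁₀(105.68/45.98)
    = 0.088 × 0.36142 = 0.0318 m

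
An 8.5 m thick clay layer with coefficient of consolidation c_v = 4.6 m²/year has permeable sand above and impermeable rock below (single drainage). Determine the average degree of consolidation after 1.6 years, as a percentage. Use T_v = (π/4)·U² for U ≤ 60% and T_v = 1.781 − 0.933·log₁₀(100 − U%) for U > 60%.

U ≈ 36 %

Drainage path length: H_d = H = 8.5 m (single drainage).
T_v = c_v·t/H_d² = 4.6×1.6/8.5² = 0.10187.
T_v = 0.10187 corresponds to the U ≤ 60% branch:
U = √(4T_v/π) = 0.3601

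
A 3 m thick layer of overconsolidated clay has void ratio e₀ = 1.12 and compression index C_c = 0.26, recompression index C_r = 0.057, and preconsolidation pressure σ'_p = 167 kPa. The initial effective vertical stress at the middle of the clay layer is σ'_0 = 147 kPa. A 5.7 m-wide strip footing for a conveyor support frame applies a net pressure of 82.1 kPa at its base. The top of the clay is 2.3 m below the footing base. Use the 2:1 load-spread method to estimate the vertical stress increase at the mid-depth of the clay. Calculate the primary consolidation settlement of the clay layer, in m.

S_c ≈ 0.0303 m

Mid-depth of clay below the footing base: z = 2.3 + 3/2 = 3.8 m.
Stress increase at mid-clay by the 2:1 spreading method:
Δσ = qB/(B+z) = 82.1×5.7/(5.7+3.8) = 49.26 kPa
Final effective stress: σ'_f = 147 + 49.26 = 196.26 kPa.
σ'_f = 196.26 > σ'_p = 167 kPa, so the stress path crosses the preconsolidation pressure — recompression up to σ'_p, then virgin compression beyond:
S_c = H/(1+e₀)·[C_r·log₁₀(σ'_p/σ'_0) + C_c·log₁₀(σ'_f/σ'_p)]
    = 3/2.12 × [0.057×log₁₀(167/147) + 0.26×log₁₀(196.26/167)]
    = 1.4151 × [0.0031578 + 0.01823] = 0.03027 m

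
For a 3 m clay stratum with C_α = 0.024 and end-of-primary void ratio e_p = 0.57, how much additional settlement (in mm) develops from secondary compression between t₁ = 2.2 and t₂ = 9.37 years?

S_s ≈ 28.9 mm

Secondary compression: S_s = C_α·H/(1+e_p)·log₁₀(t₂/t₁)
S_s = 0.024×3/(1+0.57)×log₁₀(9.37/2.2)
    = 0.04586 × 0.6293 = 0.02886 m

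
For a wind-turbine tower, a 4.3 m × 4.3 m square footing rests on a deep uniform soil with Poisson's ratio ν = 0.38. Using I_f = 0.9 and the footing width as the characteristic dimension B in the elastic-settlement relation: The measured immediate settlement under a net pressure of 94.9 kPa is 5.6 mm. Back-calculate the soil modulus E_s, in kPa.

S_e = q·B·(1−ν²)/E_s · I_f  ⇒  E_s = q·B·(1−ν²)·I_f / S_e.
E_s = 94.9 × 4.3 × 0.8556 × 0.9 / 0.0056 = 56110 kPa

E_s ≈ 56100 kPa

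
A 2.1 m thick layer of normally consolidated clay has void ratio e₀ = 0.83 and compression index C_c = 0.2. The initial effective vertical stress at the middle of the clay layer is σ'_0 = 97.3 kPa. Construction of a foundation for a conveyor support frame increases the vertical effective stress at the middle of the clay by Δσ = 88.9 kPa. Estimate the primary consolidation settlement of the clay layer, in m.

Final effective stress: σ'_f = σ'_0 + Δσ = 97.3 + 88.9 = 186.2 kPa.
Normally consolidated clay, so the full stress increment lies on the virgin compression line:
S_c = C_c·H/(1+e₀)·log₁₀(σ'_f/σ'_0) = 0.2×2.1/(1+0.83)×log₁₀(186.2/97.3)
    = 0.22951 × 0.28187 = 0.06469 m

S_c ≈ 0.0647 m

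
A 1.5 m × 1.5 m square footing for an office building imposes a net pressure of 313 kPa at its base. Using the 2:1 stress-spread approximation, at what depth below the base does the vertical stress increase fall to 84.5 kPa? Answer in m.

2:1 spreading — at depth z the loaded area has grown by z in each plan dimension:
qB²/(B+z)² = Δσ_z ⇒ z = B(√(q/Δσ_z) − 1) = 1.5×(√(313/84.5) − 1) = 1.387 m

z ≈ 1.39 m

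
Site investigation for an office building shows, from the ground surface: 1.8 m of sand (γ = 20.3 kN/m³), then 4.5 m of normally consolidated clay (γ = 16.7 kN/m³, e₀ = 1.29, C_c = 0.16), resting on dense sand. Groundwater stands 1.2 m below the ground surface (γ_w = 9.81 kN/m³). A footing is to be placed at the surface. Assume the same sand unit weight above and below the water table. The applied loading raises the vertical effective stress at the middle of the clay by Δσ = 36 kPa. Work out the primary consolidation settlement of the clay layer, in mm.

S_c ≈ 78.7 mm

Mid-depth of clay below the ground surface: z = 1.8 + 4.5/2 = 4.05 m.
Total vertical stress at mid-clay: σ_v = 20.3×1.8 + 16.7×2.25 = 74.115 kPa.
Pore pressure: u = 9.81×(4.05 − 1.2) = 27.959 kPa.
Initial effective stress: σ'_0 = σ_v − u = 74.115 − 27.959 = 46.156 kPa.
Final effective stress: σ'_f = σ'_0 + Δσ = 46.156 + 36 = 82.156 kPa.
Normally consolidated clay, so the full stress increment lies on the virgin compression line:
S_c = C_c·H/(1+e₀)·log₁₀(σ'_f/σ'_0) = 0.16×4.5/(1+1.29)×log₁₀(82.156/46.156)
    = 0.31441 × 0.25041 = 0.07873 m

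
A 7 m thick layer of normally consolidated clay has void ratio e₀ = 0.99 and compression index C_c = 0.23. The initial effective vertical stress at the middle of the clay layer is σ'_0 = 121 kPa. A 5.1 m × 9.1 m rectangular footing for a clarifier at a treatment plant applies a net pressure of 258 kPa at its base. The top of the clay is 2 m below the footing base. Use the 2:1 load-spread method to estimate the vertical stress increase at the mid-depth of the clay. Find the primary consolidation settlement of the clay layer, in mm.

S_c ≈ 174 mm

Mid-depth of clay below the footing base: z = 2 + 7/2 = 5.5 m.
Stress increase at mid-clay by the 2:1 spreading method:
Δσ = qBL/((B+z)(L+z)) = 258×5.1×9.1/((5.1+5.5)(9.1+5.5)) = 77.37 kPa
Final effective stress: σ'_f = σ'_0 + Δσ = 121 + 77.37 = 198.37 kPa.
Normally consolidated clay, so the full stress increment lies on the virgin compression line:
S_c = C_c·H/(1+e₀)·log₁₀(σ'_f/σ'_0) = 0.23×7/(1+0.99)×log₁₀(198.37/121)
    = 0.80905 × 0.21469 = 0.1737 m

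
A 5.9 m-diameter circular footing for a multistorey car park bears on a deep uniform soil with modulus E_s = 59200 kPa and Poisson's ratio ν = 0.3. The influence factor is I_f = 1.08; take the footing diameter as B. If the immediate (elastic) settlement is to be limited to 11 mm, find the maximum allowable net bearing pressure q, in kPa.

S_e = q·B·(1−ν²)/E_s · I_f  ⇒  q = S_e·E_s / (B·(1−ν²)·I_f).
q = 0.011 × 59200 / (5.9 × 0.91 × 1.08) = 112.3 kPa

q ≈ 112 kPa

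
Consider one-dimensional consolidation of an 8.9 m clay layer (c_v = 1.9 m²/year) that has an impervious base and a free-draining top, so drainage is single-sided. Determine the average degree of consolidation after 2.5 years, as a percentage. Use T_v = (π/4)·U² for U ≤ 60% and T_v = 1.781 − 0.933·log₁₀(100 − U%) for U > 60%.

U ≈ 27.6 %

Drainage path length: H_d = H = 8.9 m (single drainage).
T_v = c_v·t/H_d² = 1.9×2.5/8.9² = 0.059967.
T_v = 0.059967 corresponds to the U ≤ 60% branch:
U = √(4T_v/π) = 0.2763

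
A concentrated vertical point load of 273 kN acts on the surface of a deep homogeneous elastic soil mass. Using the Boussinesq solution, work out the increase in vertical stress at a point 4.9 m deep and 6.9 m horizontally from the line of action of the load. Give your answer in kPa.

Boussinesq vertical stress below a point load on an elastic half-space:
Δσ_z = 3P/(2πz²) · [1 + (r/z)²]^(−5/2)
r/z = 6.9/4.9 = 1.4082; [1+(r/z)²]^(−5/2) = 0.065072.
Δσ_z = 3×273/(2π×4.9²) × 0.065072 = 5.4289 × 0.065072 = 0.3533 kPa

Δσ_z ≈ 0.353 kPa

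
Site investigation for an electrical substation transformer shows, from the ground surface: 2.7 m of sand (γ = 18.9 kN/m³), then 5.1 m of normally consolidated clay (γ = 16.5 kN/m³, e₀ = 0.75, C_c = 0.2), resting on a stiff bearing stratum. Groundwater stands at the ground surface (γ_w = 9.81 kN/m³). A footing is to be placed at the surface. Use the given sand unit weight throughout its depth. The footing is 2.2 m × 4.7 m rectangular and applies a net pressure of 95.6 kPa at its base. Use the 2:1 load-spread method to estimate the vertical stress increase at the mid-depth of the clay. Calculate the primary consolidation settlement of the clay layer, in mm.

Mid-depth of clay below the ground surface: z = 2.7 + 5.1/2 = 5.25 m.
Total vertical stress at mid-clay: σ_v = 18.9×2.7 + 16.5×2.55 = 93.105 kPa.
Pore pressure: u = 9.81×(5.25 − 0) = 51.503 kPa.
Initial effective stress: σ'_0 = σ_v − u = 93.105 − 51.503 = 41.602 kPa.
Stress increase at mid-clay by the 2:1 spreading method:
Δσ = qBL/((B+z)(L+z)) = 95.6×2.2×4.7/((2.2+5.25)(4.7+5.25)) = 13.335 kPa
Final effective stress: σ'_f = σ'_0 + Δσ = 41.602 + 13.335 = 54.937 kPa.
Normally consolidated clay, so the full stress increment lies on the virgin compression line:
S_c = C_c·H/(1+e₀)·log₁₀(σ'_f/σ'_0) = 0.2×5.1/(1+0.75)×log₁₀(54.937/41.602)
    = 0.58286 × 0.12075 = 0.07038 m

S_c ≈ 70.4 mm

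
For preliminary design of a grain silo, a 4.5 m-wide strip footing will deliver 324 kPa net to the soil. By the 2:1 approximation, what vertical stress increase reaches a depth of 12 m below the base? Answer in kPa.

By the 2:1 method the load spreads at 1 horizontal : 2 vertical, so at depth z the loaded area has grown by z in each plan dimension:
Δσ = qB/(B+z) = 324×4.5/(4.5+12) = 88.364 kPa

Δσ_z ≈ 88.4 kPa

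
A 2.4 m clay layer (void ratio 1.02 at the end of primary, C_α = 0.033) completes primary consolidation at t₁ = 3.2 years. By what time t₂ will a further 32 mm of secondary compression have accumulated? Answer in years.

S_s = C_α·H/(1+e_p)·log₁₀(t₂/t₁) ⇒ log₁₀(t₂/t₁) = S_s·(1+e_p)/(C_α·H).
log₁₀(t₂/t₁) = 0.032 × (1+1.02) / (0.033×2.4) = 0.8162
t₂ = t₁ × 10^0.8162 = 3.2 × 6.549 = 20.96 years

t₂ ≈ 21 years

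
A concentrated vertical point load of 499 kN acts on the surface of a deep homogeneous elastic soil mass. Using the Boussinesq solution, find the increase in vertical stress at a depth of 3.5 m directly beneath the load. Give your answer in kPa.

Boussinesq vertical stress below a point load on an elastic half-space:
Δσ_z = 3P/(2πz²) · [1 + (r/z)²]^(−5/2)
r/z = 0/3.5 = 0; [1+(r/z)²]^(−5/2) = 1.
Δσ_z = 3×499/(2π×3.5²) × 1 = 19.449 × 1 = 19.45 kPa

Δσ_z ≈ 19.4 kPa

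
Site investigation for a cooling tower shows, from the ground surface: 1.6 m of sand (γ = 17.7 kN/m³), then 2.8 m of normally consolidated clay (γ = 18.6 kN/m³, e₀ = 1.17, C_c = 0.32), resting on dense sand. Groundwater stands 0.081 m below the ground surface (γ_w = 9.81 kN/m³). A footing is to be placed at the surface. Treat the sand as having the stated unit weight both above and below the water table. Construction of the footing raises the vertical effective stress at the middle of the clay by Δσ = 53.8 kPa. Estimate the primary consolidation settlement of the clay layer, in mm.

Mid-depth of clay below the ground surface: z = 1.6 + 2.8/2 = 3 m.
Total vertical stress at mid-clay: σ_v = 17.7×1.6 + 18.6×1.4 = 54.36 kPa.
Pore pressure: u = 9.81×(3 − 0.081) = 28.635 kPa.
Initial effective stress: σ'_0 = σ_v − u = 54.36 − 28.635 = 25.725 kPa.
Final effective stress: σ'_f = σ'_0 + Δσ = 25.725 + 53.8 = 79.525 kPa.
Normally consolidated clay, so the full stress increment lies on the virgin compression line:
S_c = C_c·H/(1+e₀)·log₁₀(σ'_f/σ'_0) = 0.32×2.8/(1+1.17)×log₁₀(79.525/25.725)
    = 0.4129 × 0.49015 = 0.2024 m

S_c ≈ 202 mm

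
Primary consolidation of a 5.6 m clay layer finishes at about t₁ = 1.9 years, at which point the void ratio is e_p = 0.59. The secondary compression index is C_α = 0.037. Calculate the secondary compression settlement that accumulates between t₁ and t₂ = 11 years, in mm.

S_s ≈ 99.4 mm

Secondary compression: S_s = C_α·H/(1+e_p)·log₁₀(t₂/t₁)
S_s = 0.037×5.6/(1+0.59)×log₁₀(11/1.9)
    = 0.1303 × 0.7626 = 0.09938 m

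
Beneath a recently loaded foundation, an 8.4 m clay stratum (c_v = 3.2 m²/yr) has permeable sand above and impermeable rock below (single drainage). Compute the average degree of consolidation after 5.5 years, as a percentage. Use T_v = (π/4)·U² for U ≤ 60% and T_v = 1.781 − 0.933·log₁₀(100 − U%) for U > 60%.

Drainage path length: H_d = H = 8.4 m (single drainage).
T_v = c_v·t/H_d² = 3.2×5.5/8.4² = 0.24943.
T_v = 0.24943 corresponds to the U ≤ 60% branch:
U = √(4T_v/π) = 0.5635

U ≈ 56.4 %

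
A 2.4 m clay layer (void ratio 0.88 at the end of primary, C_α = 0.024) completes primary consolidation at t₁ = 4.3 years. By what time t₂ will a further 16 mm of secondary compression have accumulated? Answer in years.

S_s = C_α·H/(1+e_p)·log₁₀(t₂/t₁) ⇒ log₁₀(t₂/t₁) = S_s·(1+e_p)/(C_α·H).
log₁₀(t₂/t₁) = 0.016 × (1+0.88) / (0.024×2.4) = 0.5222
t₂ = t₁ × 10^0.5222 = 4.3 × 3.328 = 14.31 years

t₂ ≈ 14.3 years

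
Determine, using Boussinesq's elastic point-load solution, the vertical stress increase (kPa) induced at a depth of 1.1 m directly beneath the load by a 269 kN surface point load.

Boussinesq vertical stress below a point load on an elastic half-space:
Δσ_z = 3P/(2πz²) · [1 + (r/z)²]^(−5/2)
r/z = 0/1.1 = 0; [1+(r/z)²]^(−5/2) = 1.
Δσ_z = 3×269/(2π×1.1²) × 1 = 106.15 × 1 = 106.2 kPa

Δσ_z ≈ 106 kPa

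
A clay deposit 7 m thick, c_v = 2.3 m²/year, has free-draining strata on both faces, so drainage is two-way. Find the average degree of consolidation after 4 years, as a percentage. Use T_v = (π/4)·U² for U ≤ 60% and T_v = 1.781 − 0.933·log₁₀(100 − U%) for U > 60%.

U ≈ 87.3 %

Drainage path length: H_d = H/2 = 3.5 m (double drainage).
T_v = c_v·t/H_d² = 2.3×4/3.5² = 0.75102.
T_v = 0.75102 corresponds to the U > 60% branch:
U = 1 − 10^((1.781 − T_v)/0.933)/100 = 0.873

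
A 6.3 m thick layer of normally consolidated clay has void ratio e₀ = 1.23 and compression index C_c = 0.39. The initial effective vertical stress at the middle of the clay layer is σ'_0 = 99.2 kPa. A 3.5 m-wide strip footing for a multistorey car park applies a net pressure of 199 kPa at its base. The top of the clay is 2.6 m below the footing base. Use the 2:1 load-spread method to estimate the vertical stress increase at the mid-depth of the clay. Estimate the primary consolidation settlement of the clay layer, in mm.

Mid-depth of clay below the footing base: z = 2.6 + 6.3/2 = 5.75 m.
Stress increase at mid-clay by the 2:1 spreading method:
Δσ = qB/(B+z) = 199×3.5/(3.5+5.75) = 75.297 kPa
Final effective stress: σ'_f = σ'_0 + Δσ = 99.2 + 75.297 = 174.5 kPa.
Normally consolidated clay, so the full stress increment lies on the virgin compression line:
S_c = C_c·H/(1+e₀)·log₁₀(σ'_f/σ'_0) = 0.39×6.3/(1+1.23)×log₁₀(174.5/99.2)
    = 1.1018 × 0.24528 = 0.2702 m

S_c ≈ 270 mm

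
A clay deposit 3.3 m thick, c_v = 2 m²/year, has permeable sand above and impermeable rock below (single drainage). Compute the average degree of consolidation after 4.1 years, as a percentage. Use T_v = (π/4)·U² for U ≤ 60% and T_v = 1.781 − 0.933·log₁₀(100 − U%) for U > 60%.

U ≈ 87.4 %

Drainage path length: H_d = H = 3.3 m (single drainage).
T_v = c_v·t/H_d² = 2×4.1/3.3² = 0.75298.
T_v = 0.75298 corresponds to the U > 60% branch:
U = 1 − 10^((1.781 − T_v)/0.933)/100 = 0.8736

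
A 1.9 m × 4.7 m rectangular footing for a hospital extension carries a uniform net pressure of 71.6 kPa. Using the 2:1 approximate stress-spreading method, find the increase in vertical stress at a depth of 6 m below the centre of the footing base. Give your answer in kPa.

Δσ_z ≈ 7.56 kPa

By the 2:1 method the load spreads at 1 horizontal : 2 vertical, so at depth z the loaded area has grown by z in each plan dimension:
Δσ = qBL/((B+z)(L+z)) = 71.6×1.9×4.7/((1.9+6)(4.7+6)) = 7.564 kPa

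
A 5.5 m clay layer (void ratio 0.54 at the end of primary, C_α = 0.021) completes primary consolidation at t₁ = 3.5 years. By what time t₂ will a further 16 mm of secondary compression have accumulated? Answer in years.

t₂ ≈ 5.72 years

S_s = C_α·H/(1+e_p)·log₁₀(t₂/t₁) ⇒ log₁₀(t₂/t₁) = S_s·(1+e_p)/(C_α·H).
log₁₀(t₂/t₁) = 0.016 × (1+0.54) / (0.021×5.5) = 0.2133
t₂ = t₁ × 10^0.2133 = 3.5 × 1.634 = 5.72 years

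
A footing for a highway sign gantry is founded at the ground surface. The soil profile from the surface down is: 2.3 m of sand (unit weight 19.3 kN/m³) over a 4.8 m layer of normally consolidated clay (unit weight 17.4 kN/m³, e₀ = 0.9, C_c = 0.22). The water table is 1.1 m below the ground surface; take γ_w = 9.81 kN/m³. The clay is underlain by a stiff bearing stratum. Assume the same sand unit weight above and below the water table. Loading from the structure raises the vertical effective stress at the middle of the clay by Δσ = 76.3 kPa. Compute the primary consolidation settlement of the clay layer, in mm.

Mid-depth of clay below the ground surface: z = 2.3 + 4.8/2 = 4.7 m.
Total vertical stress at mid-clay: σ_v = 19.3×2.3 + 17.4×2.4 = 86.15 kPa.
Pore pressure: u = 9.81×(4.7 − 1.1) = 35.316 kPa.
Initial effective stress: σ'_0 = σ_v − u = 86.15 − 35.316 = 50.834 kPa.
Final effective stress: σ'_f = σ'_0 + Δσ = 50.834 + 76.3 = 127.13 kPa.
Normally consolidated clay, so the full stress increment lies on the virgin compression line:
S_c = C_c·H/(1+e₀)·log₁₀(σ'_f/σ'_0) = 0.22×4.8/(1+0.9)×log₁₀(127.13/50.834)
    = 0.55579 × 0.39809 = 0.2213 m

S_c ≈ 221 mm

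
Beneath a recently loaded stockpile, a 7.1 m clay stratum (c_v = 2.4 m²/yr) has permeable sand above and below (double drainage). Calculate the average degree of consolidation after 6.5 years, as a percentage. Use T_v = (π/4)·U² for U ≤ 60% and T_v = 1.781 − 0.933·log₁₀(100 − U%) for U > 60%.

U ≈ 96.2 %

Drainage path length: H_d = H/2 = 3.55 m (double drainage).
T_v = c_v·t/H_d² = 2.4×6.5/3.55² = 1.2378.
T_v = 1.2378 corresponds to the U > 60% branch:
U = 1 − 10^((1.781 − T_v)/0.933)/100 = 0.9618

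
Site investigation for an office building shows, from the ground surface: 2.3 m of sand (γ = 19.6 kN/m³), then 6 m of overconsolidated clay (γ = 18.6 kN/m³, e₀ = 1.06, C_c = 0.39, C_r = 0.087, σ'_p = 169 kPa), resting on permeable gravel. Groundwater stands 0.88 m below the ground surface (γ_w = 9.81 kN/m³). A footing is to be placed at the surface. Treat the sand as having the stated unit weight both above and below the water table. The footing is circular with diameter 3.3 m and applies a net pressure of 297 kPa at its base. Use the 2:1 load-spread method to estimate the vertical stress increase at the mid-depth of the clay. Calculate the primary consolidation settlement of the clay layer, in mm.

S_c ≈ 62.2 mm

Mid-depth of clay below the ground surface: z = 2.3 + 6/2 = 5.3 m.
Total vertical stress at mid-clay: σ_v = 19.6×2.3 + 18.6×3 = 100.88 kPa.
Pore pressure: u = 9.81×(5.3 − 0.88) = 43.36 kPa.
Initial effective stress: σ'_0 = σ_v − u = 100.88 − 43.36 = 57.52 kPa.
Stress increase at mid-clay by the 2:1 spreading method:
Δσ ≈ qD²/(D+z)² = 297×3.3²/(3.3+5.3)² = 43.731 kPa
Final effective stress: σ'_f = 57.52 + 43.731 = 101.25 kPa.
σ'_f = 101.25 ≤ σ'_p = 169 kPa, so the clay remains overconsolidated and only the recompression index applies:
S_c = C_r·H/(1+e₀)·log₁₀(σ'_f/σ'_0) = 0.087×6/2.06×log₁₀(101.25/57.52)
    = 0.2534 × 0.24558 = 0.06223 m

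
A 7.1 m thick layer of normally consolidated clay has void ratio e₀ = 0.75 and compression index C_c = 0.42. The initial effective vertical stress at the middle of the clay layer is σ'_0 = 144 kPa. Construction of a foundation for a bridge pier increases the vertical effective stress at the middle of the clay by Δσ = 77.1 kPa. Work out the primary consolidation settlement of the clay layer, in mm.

Final effective stress: σ'_f = σ'_0 + Δσ = 144 + 77.1 = 221.1 kPa.
Normally consolidated clay, so the full stress increment lies on the virgin compression line:
S_c = C_c·H/(1+e₀)·log₁₀(σ'_f/σ'_0) = 0.42×7.1/(1+0.75)×log₁₀(221.1/144)
    = 1.704 × 0.18623 = 0.3173 m

S_c ≈ 317 mm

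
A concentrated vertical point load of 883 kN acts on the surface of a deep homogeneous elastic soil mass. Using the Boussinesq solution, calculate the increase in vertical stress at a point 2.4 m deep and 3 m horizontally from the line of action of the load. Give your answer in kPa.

Δσ_z ≈ 6.96 kPa

Boussinesq vertical stress below a point load on an elastic half-space:
Δσ_z = 3P/(2πz²) · [1 + (r/z)²]^(−5/2)
r/z = 3/2.4 = 1.25; [1+(r/z)²]^(−5/2) = 0.095135.
Δσ_z = 3×883/(2π×2.4²) × 0.095135 = 73.195 × 0.095135 = 6.963 kPa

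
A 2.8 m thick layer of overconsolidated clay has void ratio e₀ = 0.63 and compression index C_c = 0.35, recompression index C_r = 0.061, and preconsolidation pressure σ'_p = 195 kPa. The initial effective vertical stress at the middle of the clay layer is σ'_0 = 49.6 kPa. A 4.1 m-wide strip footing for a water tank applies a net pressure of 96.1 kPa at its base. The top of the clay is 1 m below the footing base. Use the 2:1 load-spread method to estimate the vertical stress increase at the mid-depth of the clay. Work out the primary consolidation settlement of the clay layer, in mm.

Mid-depth of clay below the footing base: z = 1 + 2.8/2 = 2.4 m.
Stress increase at mid-clay by the 2:1 spreading method:
Δσ = qB/(B+z) = 96.1×4.1/(4.1+2.4) = 60.617 kPa
Final effective stress: σ'_f = 49.6 + 60.617 = 110.22 kPa.
σ'_f = 110.22 ≤ σ'_p = 195 kPa, so the clay remains overconsolidated and only the recompression index applies:
S_c = C_r·H/(1+e₀)·log₁₀(σ'_f/σ'_0) = 0.061×2.8/1.63×log₁₀(110.22/49.6)
    = 0.10479 × 0.34678 = 0.03634 m

S_c ≈ 36.3 mm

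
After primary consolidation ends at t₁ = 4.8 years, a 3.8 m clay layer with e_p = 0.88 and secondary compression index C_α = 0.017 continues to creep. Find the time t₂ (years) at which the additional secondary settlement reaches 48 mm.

S_s = C_α·H/(1+e_p)·log₁₀(t₂/t₁) ⇒ log₁₀(t₂/t₁) = S_s·(1+e_p)/(C_α·H).
log₁₀(t₂/t₁) = 0.048 × (1+0.88) / (0.017×3.8) = 1.397
t₂ = t₁ × 10^1.397 = 4.8 × 24.94 = 119.7 years

t₂ ≈ 120 years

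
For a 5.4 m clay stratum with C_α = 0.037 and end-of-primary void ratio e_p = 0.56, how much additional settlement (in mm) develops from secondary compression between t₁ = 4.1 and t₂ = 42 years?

Secondary compression: S_s = C_α·H/(1+e_p)·log₁₀(t₂/t₁)
S_s = 0.037×5.4/(1+0.56)×log₁₀(42/4.1)
    = 0.1281 × 1.01 = 0.1294 m

S_s ≈ 129 mm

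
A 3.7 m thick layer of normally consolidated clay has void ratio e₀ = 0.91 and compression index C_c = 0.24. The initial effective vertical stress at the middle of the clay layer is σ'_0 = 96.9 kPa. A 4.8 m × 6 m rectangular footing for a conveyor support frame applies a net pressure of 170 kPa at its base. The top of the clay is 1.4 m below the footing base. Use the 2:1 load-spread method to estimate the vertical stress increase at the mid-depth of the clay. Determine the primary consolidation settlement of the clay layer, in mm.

Mid-depth of clay below the footing base: z = 1.4 + 3.7/2 = 3.25 m.
Stress increase at mid-clay by the 2:1 spreading method:
Δσ = qBL/((B+z)(L+z)) = 170×4.8×6/((4.8+3.25)(6+3.25)) = 65.751 kPa
Final effective stress: σ'_f = σ'_0 + Δσ = 96.9 + 65.751 = 162.65 kPa.
Normally consolidated clay, so the full stress increment lies on the virgin compression line:
S_c = C_c·H/(1+e₀)·log₁₀(σ'_f/σ'_0) = 0.24×3.7/(1+0.91)×log₁₀(162.65/96.9)
    = 0.46492 × 0.22493 = 0.1046 m

S_c ≈ 105 mm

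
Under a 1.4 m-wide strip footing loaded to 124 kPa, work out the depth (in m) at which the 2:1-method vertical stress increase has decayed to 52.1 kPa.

2:1 spreading — at depth z the loaded area has grown by z in each plan dimension:
qB/(B+z) = Δσ_z ⇒ z = qB/Δσ_z − B = 124×1.4/52.1 − 1.4 = 1.932 m

z ≈ 1.93 m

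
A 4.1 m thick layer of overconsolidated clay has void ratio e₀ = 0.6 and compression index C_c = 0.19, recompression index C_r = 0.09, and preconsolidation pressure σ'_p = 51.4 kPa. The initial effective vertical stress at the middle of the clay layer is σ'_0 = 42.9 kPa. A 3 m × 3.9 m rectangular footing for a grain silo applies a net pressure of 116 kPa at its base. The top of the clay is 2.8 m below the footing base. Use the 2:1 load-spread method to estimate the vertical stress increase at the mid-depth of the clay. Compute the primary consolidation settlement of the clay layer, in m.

S_c ≈ 0.06 m

Mid-depth of clay below the footing base: z = 2.8 + 4.1/2 = 4.85 m.
Stress increase at mid-clay by the 2:1 spreading method:
Δσ = qBL/((B+z)(L+z)) = 116×3×3.9/((3+4.85)(3.9+4.85)) = 19.759 kPa
Final effective stress: σ'_f = 42.9 + 19.759 = 62.659 kPa.
σ'_f = 62.659 > σ'_p = 51.4 kPa, so the stress path crosses the preconsolidation pressure — recompression up to σ'_p, then virgin compression beyond:
S_c = H/(1+e₀)·[C_r·log₁₀(σ'_p/σ'_0) + C_c·log₁₀(σ'_f/σ'_p)]
    = 4.1/1.6 × [0.09×log₁₀(51.4/42.9) + 0.19×log₁₀(62.659/51.4)]
    = 2.5625 × [0.0070655 + 0.016344] = 0.05999 m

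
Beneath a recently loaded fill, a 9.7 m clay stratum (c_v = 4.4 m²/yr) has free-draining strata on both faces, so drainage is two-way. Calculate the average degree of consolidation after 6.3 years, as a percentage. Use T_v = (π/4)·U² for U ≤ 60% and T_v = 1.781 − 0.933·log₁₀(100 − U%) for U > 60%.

Drainage path length: H_d = H/2 = 4.85 m (double drainage).
T_v = c_v·t/H_d² = 4.4×6.3/4.85² = 1.1784.
T_v = 1.1784 corresponds to the U > 60% branch:
U = 1 − 10^((1.781 − T_v)/0.933)/100 = 0.9558

U ≈ 95.6 %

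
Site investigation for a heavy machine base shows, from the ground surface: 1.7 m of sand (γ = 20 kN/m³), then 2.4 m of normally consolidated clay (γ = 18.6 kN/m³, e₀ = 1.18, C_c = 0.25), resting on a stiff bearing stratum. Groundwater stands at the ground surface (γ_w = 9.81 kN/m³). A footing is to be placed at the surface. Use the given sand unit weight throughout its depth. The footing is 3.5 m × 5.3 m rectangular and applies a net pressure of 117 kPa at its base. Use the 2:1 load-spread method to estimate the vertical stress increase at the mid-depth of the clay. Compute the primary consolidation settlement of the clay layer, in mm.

S_c ≈ 109 mm

Mid-depth of clay below the ground surface: z = 1.7 + 2.4/2 = 2.9 m.
Total vertical stress at mid-clay: σ_v = 20×1.7 + 18.6×1.2 = 56.32 kPa.
Pore pressure: u = 9.81×(2.9 − 0) = 28.449 kPa.
Initial effective stress: σ'_0 = σ_v − u = 56.32 − 28.449 = 27.871 kPa.
Stress increase at mid-clay by the 2:1 spreading method:
Δσ = qBL/((B+z)(L+z)) = 117×3.5×5.3/((3.5+2.9)(5.3+2.9)) = 41.356 kPa
Final effective stress: σ'_f = σ'_0 + Δσ = 27.871 + 41.356 = 69.227 kPa.
Normally consolidated clay, so the full stress increment lies on the virgin compression line:
S_c = C_c·H/(1+e₀)·log₁₀(σ'_f/σ'_0) = 0.25×2.4/(1+1.18)×log₁₀(69.227/27.871)
    = 0.27523 × 0.39512 = 0.1087 m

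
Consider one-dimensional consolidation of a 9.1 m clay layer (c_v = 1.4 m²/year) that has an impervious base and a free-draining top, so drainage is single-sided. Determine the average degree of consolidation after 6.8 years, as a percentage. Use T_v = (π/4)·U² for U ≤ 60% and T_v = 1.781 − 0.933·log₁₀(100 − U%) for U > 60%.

U ≈ 38.3 %

Drainage path length: H_d = H = 9.1 m (single drainage).
T_v = c_v·t/H_d² = 1.4×6.8/9.1² = 0.11496.
T_v = 0.11496 corresponds to the U ≤ 60% branch:
U = √(4T_v/π) = 0.3826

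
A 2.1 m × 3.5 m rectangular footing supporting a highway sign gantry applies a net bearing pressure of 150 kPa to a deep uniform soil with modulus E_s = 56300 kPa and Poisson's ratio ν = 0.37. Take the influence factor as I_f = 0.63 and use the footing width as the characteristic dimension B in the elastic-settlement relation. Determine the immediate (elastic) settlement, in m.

Immediate (elastic) settlement: S_e = q·B·(1−ν²)/E_s · I_f.
S_e = 150 × 2.1 × (1 − 0.37²) / 56300 × 0.63
    = 150 × 2.1 × 0.8631 / 56300 × 0.63
    = 0.003042 m

S_e ≈ 0.00304 m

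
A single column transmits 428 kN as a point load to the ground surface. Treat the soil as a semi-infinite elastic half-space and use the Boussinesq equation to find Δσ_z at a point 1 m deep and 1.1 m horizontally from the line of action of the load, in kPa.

Δσ_z ≈ 28.1 kPa

Boussinesq vertical stress below a point load on an elastic half-space:
Δσ_z = 3P/(2πz²) · [1 + (r/z)²]^(−5/2)
r/z = 1.1/1 = 1.1; [1+(r/z)²]^(−5/2) = 0.13773.
Δσ_z = 3×428/(2π×1²) × 0.13773 = 204.35 × 0.13773 = 28.15 kPa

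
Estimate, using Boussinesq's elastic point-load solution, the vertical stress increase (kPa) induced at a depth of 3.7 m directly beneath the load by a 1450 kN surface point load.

Boussinesq vertical stress below a point load on an elastic half-space:
Δσ_z = 3P/(2πz²) · [1 + (r/z)²]^(−5/2)
r/z = 0/3.7 = 0; [1+(r/z)²]^(−5/2) = 1.
Δσ_z = 3×1450/(2π×3.7²) × 1 = 50.572 × 1 = 50.57 kPa

Δσ_z ≈ 50.6 kPa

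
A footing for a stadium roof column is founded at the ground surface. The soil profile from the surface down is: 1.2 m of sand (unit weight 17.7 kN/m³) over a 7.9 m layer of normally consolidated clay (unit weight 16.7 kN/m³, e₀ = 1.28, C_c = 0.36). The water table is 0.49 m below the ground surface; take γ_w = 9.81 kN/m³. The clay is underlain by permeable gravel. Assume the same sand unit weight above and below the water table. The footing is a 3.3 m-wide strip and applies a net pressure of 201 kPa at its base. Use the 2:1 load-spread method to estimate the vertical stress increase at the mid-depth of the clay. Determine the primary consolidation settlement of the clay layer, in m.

Mid-depth of clay below the ground surface: z = 1.2 + 7.9/2 = 5.15 m.
Total vertical stress at mid-clay: σ_v = 17.7×1.2 + 16.7×3.95 = 87.205 kPa.
Pore pressure: u = 9.81×(5.15 − 0.49) = 45.715 kPa.
Initial effective stress: σ'_0 = σ_v − u = 87.205 − 45.715 = 41.49 kPa.
Stress increase at mid-clay by the 2:1 spreading method:
Δσ = qB/(B+z) = 201×3.3/(3.3+5.15) = 78.497 kPa
Final effective stress: σ'_f = σ'_0 + Δσ = 41.49 + 78.497 = 119.99 kPa.
Normally consolidated clay, so the full stress increment lies on the virgin compression line:
S_c = C_c·H/(1+e₀)·log₁₀(σ'_f/σ'_0) = 0.36×7.9/(1+1.28)×log₁₀(119.99/41.49)
    = 1.2474 × 0.4612 = 0.5753 m

S_c ≈ 0.575 m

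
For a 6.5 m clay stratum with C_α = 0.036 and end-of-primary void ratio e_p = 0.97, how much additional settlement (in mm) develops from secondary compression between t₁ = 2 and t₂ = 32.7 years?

S_s ≈ 144 mm

Secondary compression: S_s = C_α·H/(1+e_p)·log₁₀(t₂/t₁)
S_s = 0.036×6.5/(1+0.97)×log₁₀(32.7/2)
    = 0.1188 × 1.214 = 0.1441 m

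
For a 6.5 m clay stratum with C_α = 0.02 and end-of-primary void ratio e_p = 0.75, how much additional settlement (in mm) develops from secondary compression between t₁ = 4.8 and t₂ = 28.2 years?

S_s ≈ 57.1 mm

Secondary compression: S_s = C_α·H/(1+e_p)·log₁₀(t₂/t₁)
S_s = 0.02×6.5/(1+0.75)×log₁₀(28.2/4.8)
    = 0.07429 × 0.769 = 0.05713 m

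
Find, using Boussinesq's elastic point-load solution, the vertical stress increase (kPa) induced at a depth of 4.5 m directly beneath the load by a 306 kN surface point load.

Δσ_z ≈ 7.21 kPa

Boussinesq vertical stress below a point load on an elastic half-space:
Δσ_z = 3P/(2πz²) · [1 + (r/z)²]^(−5/2)
r/z = 0/4.5 = 0; [1+(r/z)²]^(−5/2) = 1.
Δσ_z = 3×306/(2π×4.5²) × 1 = 7.215 × 1 = 7.215 kPa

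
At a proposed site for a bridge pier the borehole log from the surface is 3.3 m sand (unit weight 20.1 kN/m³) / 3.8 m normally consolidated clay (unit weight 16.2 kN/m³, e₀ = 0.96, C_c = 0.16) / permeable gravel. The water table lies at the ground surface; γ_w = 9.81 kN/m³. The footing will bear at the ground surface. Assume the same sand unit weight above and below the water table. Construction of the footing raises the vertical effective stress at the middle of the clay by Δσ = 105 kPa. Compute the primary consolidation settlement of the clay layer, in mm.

S_c ≈ 160 mm

Mid-depth of clay below the ground surface: z = 3.3 + 3.8/2 = 5.2 m.
Total vertical stress at mid-clay: σ_v = 20.1×3.3 + 16.2×1.9 = 97.11 kPa.
Pore pressure: u = 9.81×(5.2 − 0) = 51.012 kPa.
Initial effective stress: σ'_0 = σ_v − u = 97.11 − 51.012 = 46.098 kPa.
Final effective stress: σ'_f = σ'_0 + Δσ = 46.098 + 105 = 151.1 kPa.
Normally consolidated clay, so the full stress increment lies on the virgin compression line:
S_c = C_c·H/(1+e₀)·log₁₀(σ'_f/σ'_0) = 0.16×3.8/(1+0.96)×log₁₀(151.1/46.098)
    = 0.3102 × 0.51558 = 0.1599 m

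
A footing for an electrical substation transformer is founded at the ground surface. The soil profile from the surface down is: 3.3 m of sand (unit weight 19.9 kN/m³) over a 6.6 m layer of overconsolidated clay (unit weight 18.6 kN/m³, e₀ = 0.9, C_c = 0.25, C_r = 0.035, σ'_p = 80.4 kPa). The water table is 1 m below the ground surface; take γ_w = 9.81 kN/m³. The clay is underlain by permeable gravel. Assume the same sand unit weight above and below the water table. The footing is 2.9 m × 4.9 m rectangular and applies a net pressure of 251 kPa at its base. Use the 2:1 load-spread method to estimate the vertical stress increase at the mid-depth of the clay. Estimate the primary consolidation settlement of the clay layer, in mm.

Mid-depth of clay below the ground surface: z = 3.3 + 6.6/2 = 6.6 m.
Total vertical stress at mid-clay: σ_v = 19.9×3.3 + 18.6×3.3 = 127.05 kPa.
Pore pressure: u = 9.81×(6.6 − 1) = 54.936 kPa.
Initial effective stress: σ'_0 = σ_v − u = 127.05 − 54.936 = 72.114 kPa.
Stress increase at mid-clay by the 2:1 spreading method:
Δσ = qBL/((B+z)(L+z)) = 251×2.9×4.9/((2.9+6.6)(4.9+6.6)) = 32.647 kPa
Final effective stress: σ'_f = 72.114 + 32.647 = 104.76 kPa.
σ'_f = 104.76 > σ'_p = 80.4 kPa, so the stress path crosses the preconsolidation pressure — recompression up to σ'_p, then virgin compression beyond:
S_c = H/(1+e₀)·[C_r·log₁₀(σ'_p/σ'_0) + C_c·log₁₀(σ'_f/σ'_p)]
    = 6.6/1.9 × [0.035×log₁₀(80.4/72.114) + 0.25×log₁₀(104.76/80.4)]
    = 3.4737 × [0.0016533 + 0.028735] = 0.1056 m

S_c ≈ 106 mm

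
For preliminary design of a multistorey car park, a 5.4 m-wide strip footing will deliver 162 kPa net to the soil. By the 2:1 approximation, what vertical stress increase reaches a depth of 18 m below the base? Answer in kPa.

By the 2:1 method the load spreads at 1 horizontal : 2 vertical, so at depth z the loaded area has grown by z in each plan dimension:
Δσ = qB/(B+z) = 162×5.4/(5.4+18) = 37.385 kPa

Δσ_z ≈ 37.4 kPa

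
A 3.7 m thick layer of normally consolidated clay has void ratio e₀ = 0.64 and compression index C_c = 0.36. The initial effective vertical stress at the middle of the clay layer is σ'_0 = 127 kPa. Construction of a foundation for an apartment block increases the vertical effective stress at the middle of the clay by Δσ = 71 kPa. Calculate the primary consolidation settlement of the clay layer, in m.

S_c ≈ 0.157 m

Final effective stress: σ'_f = σ'_0 + Δσ = 127 + 71 = 198 kPa.
Normally consolidated clay, so the full stress increment lies on the virgin compression line:
S_c = C_c·H/(1+e₀)·log₁₀(σ'_f/σ'_0) = 0.36×3.7/(1+0.64)×log₁₀(198/127)
    = 0.8122 × 0.19286 = 0.1566 m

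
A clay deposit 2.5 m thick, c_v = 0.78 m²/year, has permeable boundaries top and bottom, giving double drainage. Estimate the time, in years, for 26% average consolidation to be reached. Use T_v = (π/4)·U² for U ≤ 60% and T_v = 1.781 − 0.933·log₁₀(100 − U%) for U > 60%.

t ≈ 0.106 years

Drainage path length: H_d = H/2 = 1.25 m (double drainage).
U ≤ 60%: T_v = (π/4)·U² = (π/4)×0.26² = 0.053093.
t = T_v·H_d²/c_v = 0.053093×1.25²/0.78 = 0.1064 years.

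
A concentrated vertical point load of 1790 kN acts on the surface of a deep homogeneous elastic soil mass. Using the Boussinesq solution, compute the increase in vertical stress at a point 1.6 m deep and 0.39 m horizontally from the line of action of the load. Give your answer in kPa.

Boussinesq vertical stress below a point load on an elastic half-space:
Δσ_z = 3P/(2πz²) · [1 + (r/z)²]^(−5/2)
r/z = 0.39/1.6 = 0.24375; [1+(r/z)²]^(−5/2) = 0.86564.
Δσ_z = 3×1790/(2π×1.6²) × 0.86564 = 333.85 × 0.86564 = 289 kPa

Δσ_z ≈ 289 kPa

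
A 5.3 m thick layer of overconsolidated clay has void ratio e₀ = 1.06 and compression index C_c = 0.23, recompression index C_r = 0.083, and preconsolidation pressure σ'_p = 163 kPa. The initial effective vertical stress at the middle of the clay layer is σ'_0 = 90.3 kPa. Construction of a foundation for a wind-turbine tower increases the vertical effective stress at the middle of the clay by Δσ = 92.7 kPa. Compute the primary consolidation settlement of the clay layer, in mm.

Final effective stress: σ'_f = 90.3 + 92.7 = 183 kPa.
σ'_f = 183 > σ'_p = 163 kPa, so the stress path crosses the preconsolidation pressure — recompression up to σ'_p, then virgin compression beyond:
S_c = H/(1+e₀)·[C_r·log₁₀(σ'_p/σ'_0) + C_c·log₁₀(σ'_f/σ'_p)]
    = 5.3/2.06 × [0.083×log₁₀(163/90.3) + 0.23×log₁₀(183/163)]
    = 2.5728 × [0.021289 + 0.011561] = 0.08452 m

S_c ≈ 84.5 mm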